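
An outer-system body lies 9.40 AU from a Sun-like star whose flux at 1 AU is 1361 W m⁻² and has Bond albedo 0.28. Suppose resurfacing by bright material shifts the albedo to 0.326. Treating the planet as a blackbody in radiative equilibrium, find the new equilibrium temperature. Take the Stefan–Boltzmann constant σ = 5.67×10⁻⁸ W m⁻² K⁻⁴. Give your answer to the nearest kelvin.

By the inverse-square law, S = 1361/9.40² = 15.40 W m⁻².
New equilibrium: T₂ = [(1−0.326)·15.40/(4σ)]^(1/4) = 82.25 K.

82 K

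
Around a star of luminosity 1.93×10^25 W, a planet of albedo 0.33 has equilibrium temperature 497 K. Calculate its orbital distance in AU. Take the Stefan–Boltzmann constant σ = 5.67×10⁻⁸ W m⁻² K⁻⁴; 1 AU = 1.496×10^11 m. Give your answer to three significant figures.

Energy balance gives S = 4σT⁴/(1−α) = 20650 W m⁻².
S = L/(4πd²) → d = √(L/4πS) = √(1.93×10^25/(4π·20650)) = 8.623×10^9 m = 0.05764 AU.

0.0576 AU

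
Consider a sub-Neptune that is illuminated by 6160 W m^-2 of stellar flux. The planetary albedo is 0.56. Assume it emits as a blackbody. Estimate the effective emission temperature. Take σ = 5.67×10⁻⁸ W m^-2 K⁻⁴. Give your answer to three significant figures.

331 K

The planet absorbs (1−α)S over its disc πR² and re-emits over 4πR², so the mean absorbed flux is (1−0.56)·6160/4 = 677.6 W m^-2.
Set σT⁴ = 677.6 → T = (677.6/σ)^(1/4) = 330.6 K.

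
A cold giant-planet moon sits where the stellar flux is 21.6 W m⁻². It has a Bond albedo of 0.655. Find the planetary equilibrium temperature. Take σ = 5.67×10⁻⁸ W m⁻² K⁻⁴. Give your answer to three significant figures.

Absorbed flux (global mean): S(1−α)/4 = 21.60·0.345/4 = 1.863 W m⁻².
In equilibrium σT⁴ equals this, so T = 75.71 K.

75.7 K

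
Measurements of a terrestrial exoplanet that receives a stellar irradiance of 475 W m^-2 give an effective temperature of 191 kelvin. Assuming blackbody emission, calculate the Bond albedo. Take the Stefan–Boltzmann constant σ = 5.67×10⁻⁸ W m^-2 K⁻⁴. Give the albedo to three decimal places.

0.365

From σT⁴ = S(1−α)/4 we invert for α: 1−α = 4σT⁴/S.
σT⁴ = 75.46 W m^-2, so 4σT⁴ = 301.8 W m^-2.
1−α = 301.8/475.0 = 0.6355, so α = 0.3645.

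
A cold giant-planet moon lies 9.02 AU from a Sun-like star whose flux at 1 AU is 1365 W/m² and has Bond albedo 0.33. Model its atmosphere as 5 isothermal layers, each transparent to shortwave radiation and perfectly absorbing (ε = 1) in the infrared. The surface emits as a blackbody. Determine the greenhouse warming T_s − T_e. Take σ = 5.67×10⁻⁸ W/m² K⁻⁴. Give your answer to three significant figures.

47.4 K

Flux at the orbit: S = 1365/(9.02)² = 16.78 W/m².
OLR = S(1−α)/4 = 2.810 W/m²; the top layer radiates at T_e = 83.90 K.
Surface: T_s = (6)^¼·T_e = 131.3 K.
So the greenhouse effect raises the surface by 131.3 − 83.90 = 47.41 K.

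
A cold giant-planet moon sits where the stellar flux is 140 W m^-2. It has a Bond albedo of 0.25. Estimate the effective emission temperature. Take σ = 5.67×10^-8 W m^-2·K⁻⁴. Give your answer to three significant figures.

147 kelvin

Absorbed flux (global mean): S(1−α)/4 = 140.0·0.75/4 = 26.25 W m^-2.
Balancing against σT⁴: T = (26.25/5.67×10⁻⁸)^(1/4) = 146.7 K.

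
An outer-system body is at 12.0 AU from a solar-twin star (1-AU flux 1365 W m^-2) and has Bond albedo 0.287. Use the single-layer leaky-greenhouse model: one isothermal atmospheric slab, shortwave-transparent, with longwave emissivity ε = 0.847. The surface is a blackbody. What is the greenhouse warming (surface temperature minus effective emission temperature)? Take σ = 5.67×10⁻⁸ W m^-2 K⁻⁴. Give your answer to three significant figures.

Irradiance scales as 1/d², so S = 1365 W m^-2 × (1/12.0)² = 9.479 W m^-2.
At the top of the atmosphere, σT_e⁴ = S(1−α)/4 = 1.690 W m^-2, giving T_e = 73.88 K.
For a single slab of emissivity ε, T_s⁴ = 2T_e⁴/(2−ε); thus T_s = 73.88·(1.735)^(1/4) = 84.79 K.
The atmosphere warms the surface by 10.91 K.

10.9 K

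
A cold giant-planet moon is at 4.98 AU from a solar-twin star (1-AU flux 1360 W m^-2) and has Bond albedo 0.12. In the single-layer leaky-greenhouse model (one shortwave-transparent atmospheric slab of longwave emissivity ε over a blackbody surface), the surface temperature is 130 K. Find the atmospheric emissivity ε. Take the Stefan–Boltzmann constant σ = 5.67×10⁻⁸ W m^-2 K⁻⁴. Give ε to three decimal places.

0.510

By the inverse-square law, S = 1360/4.98² = 54.84 W m^-2.
First, T_e = [54.84·(1−0.12)/(4σ)]^(1/4) = 120.8 K.
Inverting T_s⁴ = 2T_e⁴/(2−ε): (T_e/T_s)⁴ = 0.7450, so ε = 2(1 − 0.7450) = 0.5100.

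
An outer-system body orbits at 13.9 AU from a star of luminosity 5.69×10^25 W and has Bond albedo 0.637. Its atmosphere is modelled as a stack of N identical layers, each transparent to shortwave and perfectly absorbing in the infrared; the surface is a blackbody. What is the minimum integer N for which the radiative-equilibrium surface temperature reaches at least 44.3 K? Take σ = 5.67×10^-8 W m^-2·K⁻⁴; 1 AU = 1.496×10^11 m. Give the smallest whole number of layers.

d = 13.9 × 1.496×10^11 m = 2.079×10^12 m.
Spreading L over a sphere of radius d: S = 5.69×10^25/(4π·2.08×10^12²) = 1.047 W m^-2.
Top-of-atmosphere balance: σT_e⁴ = S(1−α)/4 = 0.09503 W m^-2 → T_e = 35.98 K.
Need (N+1)T_e⁴ ≥ T_s⁴, i.e. N+1 ≥ (44.3/35.98)⁴ = 2.298.
Rounding up, N = 2.

2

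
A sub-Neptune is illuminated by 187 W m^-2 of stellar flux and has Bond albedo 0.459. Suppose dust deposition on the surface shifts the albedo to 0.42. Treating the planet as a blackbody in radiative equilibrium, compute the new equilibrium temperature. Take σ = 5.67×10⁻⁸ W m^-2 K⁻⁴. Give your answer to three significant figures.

148 K

New equilibrium: T₂ = [(1−0.42)·187.0/(4σ)]^(1/4) = 147.9 K.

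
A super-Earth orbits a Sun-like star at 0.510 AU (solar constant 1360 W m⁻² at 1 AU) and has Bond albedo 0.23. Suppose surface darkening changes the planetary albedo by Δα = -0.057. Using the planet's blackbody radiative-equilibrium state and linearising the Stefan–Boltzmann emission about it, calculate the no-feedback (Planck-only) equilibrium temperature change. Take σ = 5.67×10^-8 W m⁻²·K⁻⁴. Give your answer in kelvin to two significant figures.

Irradiance scales as 1/d², so S = 1360 W m⁻² × (1/0.510)² = 5229 W m⁻².
Unperturbed T_e = [5229·(1−0.23)/(4σ)]^¼ = 365.0 K.
TOA radiative forcing: ΔF = −S·Δα/4 = −5229·(-0.057)/4 = 74.51 W m⁻².
Linearising σT⁴ gives d(σT⁴)/dT = 4σT_e³ = 11.03 W m⁻² per K.
ΔT₀ = ΔF/λ_P = 74.51/11.03 = 6.76 K.

6.8 K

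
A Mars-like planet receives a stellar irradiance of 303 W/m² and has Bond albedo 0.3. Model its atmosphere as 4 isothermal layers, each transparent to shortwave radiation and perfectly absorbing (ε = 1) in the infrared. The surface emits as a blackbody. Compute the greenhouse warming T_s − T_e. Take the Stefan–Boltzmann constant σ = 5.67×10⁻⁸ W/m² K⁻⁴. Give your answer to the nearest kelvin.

OLR = S(1−α)/4 = 53.02 W/m²; the top layer radiates at T_e = 174.9 K.
Surface: T_s = (5)^¼·T_e = 261.5 K.
Warming: T_s − T_e = 86.62 K.

87 kelvin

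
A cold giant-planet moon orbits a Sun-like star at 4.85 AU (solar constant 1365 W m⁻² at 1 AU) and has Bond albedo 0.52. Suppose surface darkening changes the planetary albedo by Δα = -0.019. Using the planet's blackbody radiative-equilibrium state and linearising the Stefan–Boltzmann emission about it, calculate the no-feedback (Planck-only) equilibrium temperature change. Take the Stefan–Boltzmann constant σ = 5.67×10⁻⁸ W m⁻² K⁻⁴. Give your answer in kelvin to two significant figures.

Irradiance scales as 1/d², so S = 1365 W m⁻² × (1/4.85)² = 58.03 W m⁻².
The baseline emission temperature is T_e = 105.3 K.
The change in absorbed flux is Δ[S(1−α)/4] = −SΔα/4 = 0.2756 W m⁻².
Planck response: λ_P = 4σT_e³ = 4·5.67×10⁻⁸·(105.3)³ = 0.2646 W m⁻²/K.
Hence the no-feedback warming is ΔF/(4σT_e³) = 1.04 K.

1.0 kelvin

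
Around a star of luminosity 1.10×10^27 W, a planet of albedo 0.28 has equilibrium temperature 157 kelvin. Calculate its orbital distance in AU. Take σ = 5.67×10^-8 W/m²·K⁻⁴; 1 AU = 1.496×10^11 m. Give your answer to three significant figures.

4.52 AU

Energy balance gives S = 4σT⁴/(1−α) = 191.4 W/m².
S = L/(4πd²) → d = √(L/4πS) = √(1.10×10^27/(4π·191.4)) = 6.763×10^11 m = 4.521 AU.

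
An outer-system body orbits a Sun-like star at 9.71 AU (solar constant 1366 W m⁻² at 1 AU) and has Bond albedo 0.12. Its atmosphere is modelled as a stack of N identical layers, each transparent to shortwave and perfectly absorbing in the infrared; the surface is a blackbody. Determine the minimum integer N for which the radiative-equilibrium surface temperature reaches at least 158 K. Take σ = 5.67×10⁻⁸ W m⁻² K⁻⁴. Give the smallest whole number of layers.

Irradiance scales as 1/d², so S = 1366 W m⁻² × (1/9.71)² = 14.49 W m⁻².
OLR = S(1−α)/4 = 3.187 W m⁻²; the top layer radiates at T_e = 86.59 K.
T_s = (N+1)^(1/4)·T_e ≥ 158 K requires N+1 ≥ (T_s/T_e)⁴ = (158/86.59)⁴ = 11.086.
The minimum whole number is N = 11.

11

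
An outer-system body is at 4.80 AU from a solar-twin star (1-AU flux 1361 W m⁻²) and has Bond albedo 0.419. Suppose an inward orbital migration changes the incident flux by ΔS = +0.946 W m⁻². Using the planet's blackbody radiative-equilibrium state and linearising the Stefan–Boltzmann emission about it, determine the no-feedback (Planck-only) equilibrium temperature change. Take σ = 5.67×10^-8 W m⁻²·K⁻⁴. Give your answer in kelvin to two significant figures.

Irradiance scales as 1/d², so S = 1361 W m⁻² × (1/4.80)² = 59.07 W m⁻².
Reference equilibrium: T_e = [S(1−α)/(4σ)]^(1/4) = 110.9 K.
ΔF = Δ[S(1−α)]/4 = (1−0.419)·+0.946/4 = 0.1374 W m⁻².
Planck response: λ_P = 4σT_e³ = 4·5.67×10⁻⁸·(110.9)³ = 0.3094 W m⁻²/K.
So ΔT₀ = 0.1374/0.3094 = 0.444 K.

0.44 kelvin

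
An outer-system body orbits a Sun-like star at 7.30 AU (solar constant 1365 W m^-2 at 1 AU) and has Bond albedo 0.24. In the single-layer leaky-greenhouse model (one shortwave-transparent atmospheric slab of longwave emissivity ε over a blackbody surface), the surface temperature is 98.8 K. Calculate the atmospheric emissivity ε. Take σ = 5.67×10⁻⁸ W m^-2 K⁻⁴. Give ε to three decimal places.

0.198

Irradiance scales as 1/d², so S = 1365 W m^-2 × (1/7.30)² = 25.61 W m^-2.
First, T_e = [25.61·(1−0.24)/(4σ)]^(1/4) = 96.25 K.
Inverting T_s⁴ = 2T_e⁴/(2−ε): (T_e/T_s)⁴ = 0.9008, so ε = 2(1 − 0.9008) = 0.1984.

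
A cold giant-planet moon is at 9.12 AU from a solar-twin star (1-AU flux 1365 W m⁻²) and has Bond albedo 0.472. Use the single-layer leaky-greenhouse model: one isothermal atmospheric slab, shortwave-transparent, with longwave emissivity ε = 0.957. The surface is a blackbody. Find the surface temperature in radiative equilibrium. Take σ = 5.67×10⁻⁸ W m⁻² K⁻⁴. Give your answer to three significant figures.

Flux at the orbit: S = 1365/(9.12)² = 16.41 W m⁻².
The planet radiates to space at T_e = [S(1−α)/(4σ)]^(1/4) = 78.62 K.
For a single slab of emissivity ε, T_s⁴ = 2T_e⁴/(2−ε); thus T_s = 78.62·(1.918)^(1/4) = 92.52 K.

92.5 K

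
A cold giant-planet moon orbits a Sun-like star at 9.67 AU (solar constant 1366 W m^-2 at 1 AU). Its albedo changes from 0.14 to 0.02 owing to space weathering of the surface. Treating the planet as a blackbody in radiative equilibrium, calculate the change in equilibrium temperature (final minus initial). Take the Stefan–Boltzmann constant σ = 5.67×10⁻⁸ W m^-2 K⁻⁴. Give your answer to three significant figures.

Irradiance scales as 1/d², so S = 1366 W m^-2 × (1/9.67)² = 14.61 W m^-2.
Initial: T₁ = [S(1−0.14)/(4σ)]^(1/4) = 86.27 K.
Final:   T₂ = [S(1−0.02)/(4σ)]^(1/4) = 89.13 K.
ΔT = T₂ − T₁ = 2.864 K.

2.86 kelvin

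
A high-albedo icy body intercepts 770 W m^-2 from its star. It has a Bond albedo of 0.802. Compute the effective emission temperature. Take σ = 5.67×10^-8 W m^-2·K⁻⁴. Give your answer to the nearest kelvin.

161 K

The planet absorbs (1−α)S over its disc πR² and re-emits over 4πR², so the mean absorbed flux is (1−0.802)·770.0/4 = 38.11 W m^-2.
Balancing against σT⁴: T = (38.11/5.67×10⁻⁸)^(1/4) = 161.0 K.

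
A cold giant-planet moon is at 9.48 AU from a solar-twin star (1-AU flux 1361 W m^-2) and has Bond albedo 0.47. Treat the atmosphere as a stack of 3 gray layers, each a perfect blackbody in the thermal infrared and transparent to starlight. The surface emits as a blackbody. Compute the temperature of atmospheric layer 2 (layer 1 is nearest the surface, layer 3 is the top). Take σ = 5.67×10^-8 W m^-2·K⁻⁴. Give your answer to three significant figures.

Irradiance scales as 1/d², so S = 1361 W m^-2 × (1/9.48)² = 15.14 W m^-2.
The effective emission temperature is T_e = [S(1−α)/(4σ)]^¼ = 77.13 K.
The net upward flux σT_e⁴ is constant between every pair of levels, so T_k⁴ = (N+1−k)T_e⁴.
T_2 = (2)^(1/4)·77.13 = 91.72 K.

91.7 K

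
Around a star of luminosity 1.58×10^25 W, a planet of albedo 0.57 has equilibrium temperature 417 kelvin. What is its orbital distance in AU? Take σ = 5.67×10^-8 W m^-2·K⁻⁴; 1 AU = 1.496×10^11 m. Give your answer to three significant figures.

The flux needed for this T is 4σT⁴/(1−0.57) = 15950 W m^-2.
From L = 4πd²S, d = √(1.58×10^25/(4π·15950)) = 8.879×10^9 m = 0.05935 AU.

0.0594 AU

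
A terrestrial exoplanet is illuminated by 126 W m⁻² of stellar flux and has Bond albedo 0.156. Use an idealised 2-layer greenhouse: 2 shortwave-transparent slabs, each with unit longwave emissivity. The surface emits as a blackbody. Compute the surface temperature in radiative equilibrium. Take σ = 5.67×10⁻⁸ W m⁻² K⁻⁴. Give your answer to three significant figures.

The effective emission temperature is T_e = [S(1−α)/(4σ)]^¼ = 147.2 K.
With N = 2 opaque layers, T_s = (N+1)^(1/4)·T_e = 3^(1/4)·147.2 = 193.7 K.

194 kelvin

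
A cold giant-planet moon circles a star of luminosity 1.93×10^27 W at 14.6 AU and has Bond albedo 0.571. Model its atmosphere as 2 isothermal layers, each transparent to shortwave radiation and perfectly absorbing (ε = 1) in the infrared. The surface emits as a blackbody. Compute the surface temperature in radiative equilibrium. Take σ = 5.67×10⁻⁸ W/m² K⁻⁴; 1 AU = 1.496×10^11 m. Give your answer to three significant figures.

116 kelvin

d = 14.6 × 1.496×10^11 m = 2.184×10^12 m.
Flux at the orbit: S = L/(4πd²) = 1.93×10^27/(4π·(2.18×10^12)²) = 32.19 W/m².
The effective emission temperature is T_e = [S(1−α)/(4σ)]^¼ = 88.34 K.
With N = 2 opaque layers, T_s = (N+1)^(1/4)·T_e = 3^(1/4)·88.34 = 116.3 K.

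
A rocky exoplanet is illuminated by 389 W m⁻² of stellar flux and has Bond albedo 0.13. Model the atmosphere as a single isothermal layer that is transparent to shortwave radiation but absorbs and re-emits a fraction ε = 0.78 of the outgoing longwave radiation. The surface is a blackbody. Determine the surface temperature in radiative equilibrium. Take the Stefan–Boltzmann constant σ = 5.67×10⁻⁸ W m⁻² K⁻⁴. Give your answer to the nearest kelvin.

The planet radiates to space at T_e = [S(1−α)/(4σ)]^(1/4) = 196.5 K.
The surface balance (absorbed SW + ε·downward IR = σT_s⁴) with T_a⁴ = T_s⁴/2 reduces to T_s = T_e·[2/(2−ε)]^¼ = 222.4 K.

222 kelvin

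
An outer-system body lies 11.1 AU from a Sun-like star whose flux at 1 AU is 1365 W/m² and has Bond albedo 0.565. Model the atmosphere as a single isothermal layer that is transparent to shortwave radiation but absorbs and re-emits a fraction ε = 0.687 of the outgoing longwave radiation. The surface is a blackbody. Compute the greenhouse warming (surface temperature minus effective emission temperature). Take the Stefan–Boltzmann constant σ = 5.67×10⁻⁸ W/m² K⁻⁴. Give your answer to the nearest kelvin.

By the inverse-square law, S = 1365/11.1² = 11.08 W/m².
At the top of the atmosphere, σT_e⁴ = S(1−α)/4 = 1.205 W/m², giving T_e = 67.89 K.
The surface balance (absorbed SW + ε·downward IR = σT_s⁴) with T_a⁴ = T_s⁴/2 reduces to T_s = T_e·[2/(2−ε)]^¼ = 75.43 K.
Greenhouse warming: T_s − T_e = 7.532 K.

8 kelvin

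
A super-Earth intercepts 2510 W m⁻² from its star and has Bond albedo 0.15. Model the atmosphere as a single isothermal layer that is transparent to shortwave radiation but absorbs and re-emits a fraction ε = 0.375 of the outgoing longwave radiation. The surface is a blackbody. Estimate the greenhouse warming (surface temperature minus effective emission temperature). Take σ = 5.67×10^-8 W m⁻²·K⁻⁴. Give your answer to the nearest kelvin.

At the top of the atmosphere, σT_e⁴ = S(1−α)/4 = 533.4 W m⁻², giving T_e = 311.4 K.
For a single slab of emissivity ε, T_s⁴ = 2T_e⁴/(2−ε); thus T_s = 311.4·(1.231)^(1/4) = 328.0 K.
The atmosphere warms the surface by 16.59 K.

17 kelvin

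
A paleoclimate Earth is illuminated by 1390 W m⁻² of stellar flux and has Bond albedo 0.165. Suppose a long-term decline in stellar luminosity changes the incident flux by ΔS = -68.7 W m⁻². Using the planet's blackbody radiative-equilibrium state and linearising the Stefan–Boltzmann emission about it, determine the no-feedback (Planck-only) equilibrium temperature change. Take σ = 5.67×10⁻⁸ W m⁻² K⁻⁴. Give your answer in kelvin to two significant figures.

The baseline emission temperature is T_e = 267.5 K.
Only a fraction (1−α) is absorbed and it's spread over 4πR², so ΔF = (1−α)ΔS/4 = -14.34 W m⁻².
Planck response: λ_P = 4σT_e³ = 4·5.67×10⁻⁸·(267.5)³ = 4.339 W m⁻²/K.
Hence the no-feedback warming is ΔF/(4σT_e³) = -3.30 K.

-3.3 kelvin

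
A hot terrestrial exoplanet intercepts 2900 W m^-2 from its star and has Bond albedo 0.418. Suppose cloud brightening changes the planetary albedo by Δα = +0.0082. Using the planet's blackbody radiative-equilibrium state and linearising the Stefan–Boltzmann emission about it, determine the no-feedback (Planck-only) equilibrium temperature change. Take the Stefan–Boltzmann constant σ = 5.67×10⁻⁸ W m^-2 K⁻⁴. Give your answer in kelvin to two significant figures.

The baseline emission temperature is T_e = 293.7 K.
The change in absorbed flux is Δ[S(1−α)/4] = −SΔα/4 = -5.945 W m^-2.
The Planck feedback parameter is 4σT_e³ = 5.746 W m^-2/K.
So ΔT₀ = -5.945/5.746 = -1.03 K.

-1.0 K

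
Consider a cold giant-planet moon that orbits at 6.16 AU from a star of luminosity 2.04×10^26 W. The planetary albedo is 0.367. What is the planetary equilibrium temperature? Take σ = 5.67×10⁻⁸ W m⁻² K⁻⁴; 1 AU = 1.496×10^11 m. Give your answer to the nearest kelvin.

85 K

d = 6.16 × 1.496×10^11 m = 9.215×10^11 m.
Spreading L over a sphere of radius d: S = 2.04×10^26/(4π·9.22×10^11²) = 19.12 W m⁻².
Averaging over the sphere, the absorbed flux is S(1−α)/4 = 3.025 W m⁻².
Balancing against σT⁴: T = (3.025/5.67×10⁻⁸)^(1/4) = 85.47 K.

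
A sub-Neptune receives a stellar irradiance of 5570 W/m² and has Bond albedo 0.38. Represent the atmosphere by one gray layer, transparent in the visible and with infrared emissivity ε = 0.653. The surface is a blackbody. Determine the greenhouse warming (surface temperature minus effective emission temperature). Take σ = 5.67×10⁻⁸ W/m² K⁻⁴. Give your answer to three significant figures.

36.5 K

Effective emission temperature (TOA balance): σT_e⁴ = S(1−α)/4 = 863.4 W/m² → T_e = 351.3 K.
Surface balance with a leaky layer gives σT_s⁴ = σT_e⁴·2/(2−ε), so T_s = T_e·[2/(2−0.653)]^(1/4) = 387.8 K.
T_s − T_e = 387.8 − 351.3 = 36.49 K.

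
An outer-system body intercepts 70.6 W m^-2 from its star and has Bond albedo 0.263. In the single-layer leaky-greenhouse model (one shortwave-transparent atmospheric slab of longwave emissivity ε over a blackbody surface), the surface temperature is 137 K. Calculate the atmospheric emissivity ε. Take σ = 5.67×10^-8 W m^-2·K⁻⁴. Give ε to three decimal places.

0.698

First, T_e = [70.60·(1−0.263)/(4σ)]^(1/4) = 123.1 K.
Inverting T_s⁴ = 2T_e⁴/(2−ε): (T_e/T_s)⁴ = 0.6512, so ε = 2(1 − 0.6512) = 0.6975.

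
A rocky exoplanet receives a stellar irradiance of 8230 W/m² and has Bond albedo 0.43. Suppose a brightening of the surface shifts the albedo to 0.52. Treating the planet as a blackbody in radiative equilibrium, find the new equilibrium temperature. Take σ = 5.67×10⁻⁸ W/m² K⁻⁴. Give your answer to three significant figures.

T₂ = [S(1−α₂)/(4σ)]^(1/4) = [8230·0.48/(4σ)]^(1/4) = 363.3 K.

363 kelvin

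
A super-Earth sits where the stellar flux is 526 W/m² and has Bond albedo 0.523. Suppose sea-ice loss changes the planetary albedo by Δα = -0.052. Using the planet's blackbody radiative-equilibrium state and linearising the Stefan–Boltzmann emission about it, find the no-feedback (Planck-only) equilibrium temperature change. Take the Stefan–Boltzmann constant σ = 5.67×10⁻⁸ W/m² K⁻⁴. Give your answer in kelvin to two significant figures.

5.0 kelvin

The baseline emission temperature is T_e = 182.4 K.
TOA radiative forcing: ΔF = −S·Δα/4 = −526.0·(-0.052)/4 = 6.838 W/m².
Linearising σT⁴ gives d(σT⁴)/dT = 4σT_e³ = 1.376 W/m² per K.
So ΔT₀ = 6.838/1.376 = 4.97 K.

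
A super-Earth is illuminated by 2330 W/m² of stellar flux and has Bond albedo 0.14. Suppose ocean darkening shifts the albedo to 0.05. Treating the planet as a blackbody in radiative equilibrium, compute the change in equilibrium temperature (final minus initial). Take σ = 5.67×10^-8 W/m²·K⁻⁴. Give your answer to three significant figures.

7.72 kelvin

Before: T₁ = [2330·0.86/(4σ)]^(1/4) = 306.6 K.
Final:   T₂ = [S(1−0.05)/(4σ)]^(1/4) = 314.3 K.
Change: 314.3 − 306.6 = 7.724 K.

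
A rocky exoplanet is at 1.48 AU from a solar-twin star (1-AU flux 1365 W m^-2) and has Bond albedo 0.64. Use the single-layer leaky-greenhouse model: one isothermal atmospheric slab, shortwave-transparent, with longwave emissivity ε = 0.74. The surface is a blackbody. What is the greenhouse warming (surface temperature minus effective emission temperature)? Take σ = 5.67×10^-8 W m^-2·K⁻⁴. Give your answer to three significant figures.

Irradiance scales as 1/d², so S = 1365 W m^-2 × (1/1.48)² = 623.2 W m^-2.
Effective emission temperature (TOA balance): σT_e⁴ = S(1−α)/4 = 56.09 W m^-2 → T_e = 177.3 K.
For a single slab of emissivity ε, T_s⁴ = 2T_e⁴/(2−ε); thus T_s = 177.3·(1.587)^(1/4) = 199.1 K.
The atmosphere warms the surface by 21.71 K.

21.7 K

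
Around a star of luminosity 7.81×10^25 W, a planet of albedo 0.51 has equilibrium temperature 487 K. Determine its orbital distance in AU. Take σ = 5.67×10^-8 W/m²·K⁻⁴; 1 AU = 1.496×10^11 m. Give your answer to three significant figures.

0.103 AU

The flux needed for this T is 4σT⁴/(1−0.51) = 26040 W/m².
Then d = [L/(4πS)]^(1/2) = 1.545×10^10 m, i.e. 0.1033 AU.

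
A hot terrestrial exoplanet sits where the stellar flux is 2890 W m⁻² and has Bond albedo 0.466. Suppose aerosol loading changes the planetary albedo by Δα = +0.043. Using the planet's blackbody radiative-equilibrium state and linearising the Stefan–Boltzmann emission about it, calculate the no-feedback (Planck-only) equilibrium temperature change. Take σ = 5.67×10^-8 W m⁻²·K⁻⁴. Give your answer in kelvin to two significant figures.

-5.8 kelvin

The baseline emission temperature is T_e = 287.2 K.
The change in absorbed flux is Δ[S(1−α)/4] = −SΔα/4 = -31.07 W m⁻².
Linearising σT⁴ gives d(σT⁴)/dT = 4σT_e³ = 5.373 W m⁻² per K.
So ΔT₀ = -31.07/5.373 = -5.78 K.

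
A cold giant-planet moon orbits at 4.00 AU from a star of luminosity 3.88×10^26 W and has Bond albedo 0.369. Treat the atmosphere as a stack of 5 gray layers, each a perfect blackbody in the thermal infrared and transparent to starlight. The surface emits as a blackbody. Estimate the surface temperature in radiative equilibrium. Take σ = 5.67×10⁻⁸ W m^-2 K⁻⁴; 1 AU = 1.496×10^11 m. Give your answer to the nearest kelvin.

195 K

d = 4.00 × 1.496×10^11 m = 5.984×10^11 m.
Flux at the orbit: S = L/(4πd²) = 3.88×10^26/(4π·(5.98×10^11)²) = 86.23 W m^-2.
OLR = S(1−α)/4 = 13.60 W m^-2; the top layer radiates at T_e = 124.5 K.
Layer-by-layer balance gives σT_s⁴ = (N+1)σT_e⁴, so T_s = 6^¼·124.5 = 194.8 K.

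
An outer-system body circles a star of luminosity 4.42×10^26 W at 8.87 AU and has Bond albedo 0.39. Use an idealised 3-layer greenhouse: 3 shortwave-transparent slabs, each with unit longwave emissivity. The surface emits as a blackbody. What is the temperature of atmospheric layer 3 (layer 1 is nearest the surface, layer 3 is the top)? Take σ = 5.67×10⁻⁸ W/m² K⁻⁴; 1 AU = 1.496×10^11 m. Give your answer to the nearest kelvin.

86 K

Orbital distance: d = 8.87 AU = 1.327×10^12 m.
S = L/(4πd²) = 19.98 W/m².
The effective emission temperature is T_e = [S(1−α)/(4σ)]^¼ = 85.61 K.
Each opaque layer satisfies 2T_j⁴ = T_{j−1}⁴ + T_{j+1}⁴, giving T_k⁴ = (N+1−k)T_e⁴.
With k = 3: T_3 = (3+1−3)^¼·85.61 K = 85.61 K.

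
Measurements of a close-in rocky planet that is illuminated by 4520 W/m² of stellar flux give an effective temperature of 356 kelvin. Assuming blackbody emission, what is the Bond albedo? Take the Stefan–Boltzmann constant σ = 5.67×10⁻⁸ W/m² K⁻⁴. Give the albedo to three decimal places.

Rearranging the radiative balance, α = 1 − 4σT⁴/S.
4σT⁴ = 4·5.67×10⁻⁸·(356)⁴ = 3643 W/m².
1−α = 3643/4520 = 0.8059, so α = 0.1941.

0.194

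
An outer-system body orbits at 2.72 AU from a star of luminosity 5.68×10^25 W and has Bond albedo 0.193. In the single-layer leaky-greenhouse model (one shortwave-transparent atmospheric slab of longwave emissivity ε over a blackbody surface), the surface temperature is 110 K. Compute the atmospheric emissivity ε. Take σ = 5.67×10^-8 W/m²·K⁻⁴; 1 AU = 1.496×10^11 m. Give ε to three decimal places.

0.673

d = 2.72 × 1.496×10^11 m = 4.069×10^11 m.
S = L/(4πd²) = 27.30 W/m².
Effective temperature: T_e = [S(1−α)/(4σ)]^(1/4) = 99.28 K.
Inverting T_s⁴ = 2T_e⁴/(2−ε): (T_e/T_s)⁴ = 0.6634, so ε = 2(1 − 0.6634) = 0.6731.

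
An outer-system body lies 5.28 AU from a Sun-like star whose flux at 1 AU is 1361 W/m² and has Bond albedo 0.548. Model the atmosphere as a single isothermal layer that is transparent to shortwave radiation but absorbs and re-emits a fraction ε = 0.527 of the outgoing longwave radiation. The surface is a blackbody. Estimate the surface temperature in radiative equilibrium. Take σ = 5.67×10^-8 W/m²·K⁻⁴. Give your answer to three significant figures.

Flux at the orbit: S = 1361/(5.28)² = 48.82 W/m².
Effective emission temperature (TOA balance): σT_e⁴ = S(1−α)/4 = 5.517 W/m² → T_e = 99.32 K.
For a single slab of emissivity ε, T_s⁴ = 2T_e⁴/(2−ε); thus T_s = 99.32·(1.358)^(1/4) = 107.2 K.

107 kelvin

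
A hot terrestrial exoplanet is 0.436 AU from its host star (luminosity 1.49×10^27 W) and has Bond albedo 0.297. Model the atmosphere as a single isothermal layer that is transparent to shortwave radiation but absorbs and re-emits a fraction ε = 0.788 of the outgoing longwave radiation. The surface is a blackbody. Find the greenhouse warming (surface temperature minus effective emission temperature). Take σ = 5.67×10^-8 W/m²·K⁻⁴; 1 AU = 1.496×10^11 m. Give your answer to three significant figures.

72.3 kelvin

d = 0.436 × 1.496×10^11 m = 6.523×10^10 m.
Spreading L over a sphere of radius d: S = 1.49×10^27/(4π·6.52×10^10²) = 27870 W/m².
Effective emission temperature (TOA balance): σT_e⁴ = S(1−α)/4 = 4898 W/m² → T_e = 542.1 K.
Surface balance with a leaky layer gives σT_s⁴ = σT_e⁴·2/(2−ε), so T_s = T_e·[2/(2−0.788)]^(1/4) = 614.5 K.
T_s − T_e = 614.5 − 542.1 = 72.32 K.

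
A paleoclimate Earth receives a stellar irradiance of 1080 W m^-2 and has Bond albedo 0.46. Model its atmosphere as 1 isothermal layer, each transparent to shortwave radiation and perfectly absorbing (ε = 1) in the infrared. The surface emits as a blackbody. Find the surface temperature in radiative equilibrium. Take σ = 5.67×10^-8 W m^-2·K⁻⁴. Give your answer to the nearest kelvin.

268 K

OLR = S(1−α)/4 = 145.8 W m^-2; the top layer radiates at T_e = 225.2 K.
For an N-layer opaque stack, T_s⁴ = (N+1)T_e⁴, hence T_s = (2)^(1/4)×225.2 K = 267.8 K.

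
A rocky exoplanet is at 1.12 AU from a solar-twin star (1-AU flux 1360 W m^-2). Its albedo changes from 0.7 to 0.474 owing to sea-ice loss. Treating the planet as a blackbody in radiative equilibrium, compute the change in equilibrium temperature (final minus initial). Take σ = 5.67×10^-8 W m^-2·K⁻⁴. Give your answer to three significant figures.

29.3 K

Irradiance scales as 1/d², so S = 1360 W m^-2 × (1/1.12)² = 1084 W m^-2.
Initial: T₁ = [S(1−0.7)/(4σ)]^(1/4) = 194.6 K.
With α = 0.474, T₂ = 223.9 K.
ΔT = T₂ − T₁ = 29.33 K.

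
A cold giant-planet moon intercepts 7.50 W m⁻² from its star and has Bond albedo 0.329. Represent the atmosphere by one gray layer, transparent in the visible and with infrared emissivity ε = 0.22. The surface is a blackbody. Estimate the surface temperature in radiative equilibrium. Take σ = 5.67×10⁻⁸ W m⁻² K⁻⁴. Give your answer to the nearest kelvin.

71 kelvin

The planet radiates to space at T_e = [S(1−α)/(4σ)]^(1/4) = 68.63 K.
The surface balance (absorbed SW + ε·downward IR = σT_s⁴) with T_a⁴ = T_s⁴/2 reduces to T_s = T_e·[2/(2−ε)]^¼ = 70.66 K.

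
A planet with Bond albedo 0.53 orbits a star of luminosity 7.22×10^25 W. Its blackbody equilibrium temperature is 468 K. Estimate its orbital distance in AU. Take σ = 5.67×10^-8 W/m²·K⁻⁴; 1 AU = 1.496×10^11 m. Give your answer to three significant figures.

0.105 AU

The flux needed for this T is 4σT⁴/(1−0.53) = 23150 W/m².
Then d = [L/(4πS)]^(1/2) = 1.575×10^10 m, i.e. 0.1053 AU.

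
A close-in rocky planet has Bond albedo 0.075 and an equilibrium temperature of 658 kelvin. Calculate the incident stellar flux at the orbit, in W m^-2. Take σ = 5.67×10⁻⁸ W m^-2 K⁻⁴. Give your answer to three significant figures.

46000 W m^-2

Invert the energy balance for S: S = 4σT⁴/(1−α).
The emitted flux is σT⁴ = 10630 W m^-2.
S = 4·10630/0.925 = 45960 W m^-2.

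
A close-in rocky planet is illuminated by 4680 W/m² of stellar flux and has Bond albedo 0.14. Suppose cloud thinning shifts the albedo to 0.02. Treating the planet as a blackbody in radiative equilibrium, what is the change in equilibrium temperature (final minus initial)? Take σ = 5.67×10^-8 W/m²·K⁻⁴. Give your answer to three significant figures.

With α = 0.14, T₁ = 365.0 K.
With α = 0.02, T₂ = 377.1 K.
Change: 377.1 − 365.0 = 12.12 K.

12.1 K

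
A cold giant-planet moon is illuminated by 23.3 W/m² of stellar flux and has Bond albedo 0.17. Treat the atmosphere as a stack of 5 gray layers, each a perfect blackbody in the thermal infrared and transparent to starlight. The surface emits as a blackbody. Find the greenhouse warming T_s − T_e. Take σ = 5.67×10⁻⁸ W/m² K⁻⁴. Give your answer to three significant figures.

OLR = S(1−α)/4 = 4.835 W/m²; the top layer radiates at T_e = 96.09 K.
Surface: T_s = (6)^¼·T_e = 150.4 K.
So the greenhouse effect raises the surface by 150.4 − 96.09 = 54.30 K.

54.3 K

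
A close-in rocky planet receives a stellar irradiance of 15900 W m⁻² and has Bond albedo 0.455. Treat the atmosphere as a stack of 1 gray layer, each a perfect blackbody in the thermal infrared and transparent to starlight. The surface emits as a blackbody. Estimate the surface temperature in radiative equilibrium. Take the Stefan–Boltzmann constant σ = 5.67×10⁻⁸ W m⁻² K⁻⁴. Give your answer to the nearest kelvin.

Top-of-atmosphere balance: σT_e⁴ = S(1−α)/4 = 2166 W m⁻² → T_e = 442.1 K.
With N = 1 opaque layers, T_s = (N+1)^(1/4)·T_e = 2^(1/4)·442.1 = 525.8 K.

526 K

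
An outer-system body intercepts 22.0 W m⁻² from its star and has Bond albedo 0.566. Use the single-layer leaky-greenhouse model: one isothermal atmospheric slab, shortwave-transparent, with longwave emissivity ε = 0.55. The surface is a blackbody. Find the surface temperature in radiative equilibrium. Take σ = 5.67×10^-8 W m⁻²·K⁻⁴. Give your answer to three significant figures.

87.3 K

The planet radiates to space at T_e = [S(1−α)/(4σ)]^(1/4) = 80.55 K.
For a single slab of emissivity ε, T_s⁴ = 2T_e⁴/(2−ε); thus T_s = 80.55·(1.379)^(1/4) = 87.29 K.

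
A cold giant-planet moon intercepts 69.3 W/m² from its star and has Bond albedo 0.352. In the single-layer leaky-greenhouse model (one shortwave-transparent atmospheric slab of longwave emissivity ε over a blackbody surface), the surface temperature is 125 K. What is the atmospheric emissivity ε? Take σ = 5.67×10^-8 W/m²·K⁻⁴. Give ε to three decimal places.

0.378

First, T_e = [69.30·(1−0.352)/(4σ)]^(1/4) = 118.6 K.
Inverting T_s⁴ = 2T_e⁴/(2−ε): (T_e/T_s)⁴ = 0.8110, so ε = 2(1 − 0.8110) = 0.3780.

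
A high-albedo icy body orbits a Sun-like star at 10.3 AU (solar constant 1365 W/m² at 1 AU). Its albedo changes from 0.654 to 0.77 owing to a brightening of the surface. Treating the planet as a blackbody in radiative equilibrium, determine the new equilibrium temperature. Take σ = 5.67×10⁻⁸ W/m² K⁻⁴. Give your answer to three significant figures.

By the inverse-square law, S = 1365/10.3² = 12.87 W/m².
New equilibrium: T₂ = [(1−0.77)·12.87/(4σ)]^(1/4) = 60.10 K.

60.1 K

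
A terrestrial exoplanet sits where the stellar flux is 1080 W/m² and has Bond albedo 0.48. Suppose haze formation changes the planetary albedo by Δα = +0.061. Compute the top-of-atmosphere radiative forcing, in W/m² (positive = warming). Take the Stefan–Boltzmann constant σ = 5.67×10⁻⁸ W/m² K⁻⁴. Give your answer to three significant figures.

-16.5 W/m²

The change in absorbed flux is Δ[S(1−α)/4] = −SΔα/4 = -16.47 W/m².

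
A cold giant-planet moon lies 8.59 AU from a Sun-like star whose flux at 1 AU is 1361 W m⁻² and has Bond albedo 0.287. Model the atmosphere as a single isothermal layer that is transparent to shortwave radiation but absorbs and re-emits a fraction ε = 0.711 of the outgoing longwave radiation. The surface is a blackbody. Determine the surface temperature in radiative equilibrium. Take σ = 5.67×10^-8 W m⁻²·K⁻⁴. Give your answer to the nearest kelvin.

97 K

Flux at the orbit: S = 1361/(8.59)² = 18.44 W m⁻².
Effective emission temperature (TOA balance): σT_e⁴ = S(1−α)/4 = 3.288 W m⁻² → T_e = 87.26 K.
The surface balance (absorbed SW + ε·downward IR = σT_s⁴) with T_a⁴ = T_s⁴/2 reduces to T_s = T_e·[2/(2−ε)]^¼ = 97.39 K.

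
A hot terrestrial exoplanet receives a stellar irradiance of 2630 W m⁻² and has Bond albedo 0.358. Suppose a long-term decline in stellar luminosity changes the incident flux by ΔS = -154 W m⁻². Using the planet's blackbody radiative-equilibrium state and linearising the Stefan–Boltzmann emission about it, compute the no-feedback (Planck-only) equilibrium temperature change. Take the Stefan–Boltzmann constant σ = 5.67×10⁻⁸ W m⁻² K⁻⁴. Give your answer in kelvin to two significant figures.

Unperturbed T_e = [2630·(1−0.358)/(4σ)]^¼ = 293.7 K.
Only a fraction (1−α) is absorbed and it's spread over 4πR², so ΔF = (1−α)ΔS/4 = -24.72 W m⁻².
Linearising σT⁴ gives d(σT⁴)/dT = 4σT_e³ = 5.748 W m⁻² per K.
Hence the no-feedback warming is ΔF/(4σT_e³) = -4.30 K.

-4.3 kelvin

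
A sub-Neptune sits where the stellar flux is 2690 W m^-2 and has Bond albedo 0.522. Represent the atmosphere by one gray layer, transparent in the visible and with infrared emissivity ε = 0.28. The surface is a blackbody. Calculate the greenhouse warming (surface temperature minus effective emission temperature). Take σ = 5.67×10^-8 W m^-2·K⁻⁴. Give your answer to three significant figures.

Effective emission temperature (TOA balance): σT_e⁴ = S(1−α)/4 = 321.5 W m^-2 → T_e = 274.4 K.
Surface balance with a leaky layer gives σT_s⁴ = σT_e⁴·2/(2−ε), so T_s = T_e·[2/(2−0.28)]^(1/4) = 284.9 K.
Greenhouse warming: T_s − T_e = 10.54 K.

10.5 K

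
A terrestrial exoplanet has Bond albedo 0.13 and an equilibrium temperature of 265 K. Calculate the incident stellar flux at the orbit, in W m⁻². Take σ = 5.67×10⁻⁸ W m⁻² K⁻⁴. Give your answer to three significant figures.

1290 W m⁻²

From S(1−α)/4 = σT⁴: S = 4σT⁴/(1−α).
The emitted flux is σT⁴ = 279.6 W m⁻².
S = 4·279.6/0.87 = 1286 W m⁻².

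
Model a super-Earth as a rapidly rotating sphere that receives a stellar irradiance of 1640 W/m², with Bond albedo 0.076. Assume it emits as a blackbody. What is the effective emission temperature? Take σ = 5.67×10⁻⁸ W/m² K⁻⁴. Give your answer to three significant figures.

286 K

Averaging over the sphere, the absorbed flux is S(1−α)/4 = 378.8 W/m².
Set σT⁴ = 378.8 → T = (378.8/σ)^(1/4) = 285.9 K.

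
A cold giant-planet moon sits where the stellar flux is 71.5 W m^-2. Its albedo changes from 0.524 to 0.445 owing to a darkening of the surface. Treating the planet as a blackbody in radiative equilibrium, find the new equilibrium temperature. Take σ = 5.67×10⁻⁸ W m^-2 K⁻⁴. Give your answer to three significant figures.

115 K

New equilibrium: T₂ = [(1−0.445)·71.50/(4σ)]^(1/4) = 115.0 K.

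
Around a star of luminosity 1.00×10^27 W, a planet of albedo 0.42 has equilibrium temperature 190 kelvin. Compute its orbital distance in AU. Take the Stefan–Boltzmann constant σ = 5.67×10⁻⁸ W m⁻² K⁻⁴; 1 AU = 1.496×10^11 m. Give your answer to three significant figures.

The flux needed for this T is 4σT⁴/(1−0.42) = 509.6 W m⁻².
S = L/(4πd²) → d = √(L/4πS) = √(1.00×10^27/(4π·509.6)) = 3.952×10^11 m = 2.641 AU.

2.64 AU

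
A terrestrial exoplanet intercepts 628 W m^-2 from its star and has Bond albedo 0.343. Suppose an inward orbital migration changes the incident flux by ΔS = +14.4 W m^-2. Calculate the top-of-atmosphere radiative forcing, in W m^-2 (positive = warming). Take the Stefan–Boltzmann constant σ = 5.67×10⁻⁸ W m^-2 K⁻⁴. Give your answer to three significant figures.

2.37 W m^-2

Only a fraction (1−α) is absorbed and it's spread over 4πR², so ΔF = (1−α)ΔS/4 = 2.365 W m^-2.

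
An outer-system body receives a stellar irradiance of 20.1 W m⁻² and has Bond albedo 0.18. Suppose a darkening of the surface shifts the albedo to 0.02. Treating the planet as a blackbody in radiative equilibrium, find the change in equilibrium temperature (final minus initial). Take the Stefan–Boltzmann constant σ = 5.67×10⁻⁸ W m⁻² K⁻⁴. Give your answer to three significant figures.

Before: T₁ = [20.10·0.82/(4σ)]^(1/4) = 92.33 K.
After:  T₂ = [20.10·0.98/(4σ)]^(1/4) = 96.54 K.
ΔT = T₂ − T₁ = 4.207 K.

4.21 K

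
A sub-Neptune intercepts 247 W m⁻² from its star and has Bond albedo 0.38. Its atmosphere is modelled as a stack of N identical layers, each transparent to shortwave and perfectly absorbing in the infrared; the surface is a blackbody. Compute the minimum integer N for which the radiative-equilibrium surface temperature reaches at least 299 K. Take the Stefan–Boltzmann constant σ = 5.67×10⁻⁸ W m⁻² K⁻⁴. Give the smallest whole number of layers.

The effective emission temperature is T_e = [S(1−α)/(4σ)]^¼ = 161.2 K.
Need (N+1)T_e⁴ ≥ T_s⁴, i.e. N+1 ≥ (299/161.2)⁴ = 11.837.
So N ≥ 10.837; the smallest integer is N = 11.

11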